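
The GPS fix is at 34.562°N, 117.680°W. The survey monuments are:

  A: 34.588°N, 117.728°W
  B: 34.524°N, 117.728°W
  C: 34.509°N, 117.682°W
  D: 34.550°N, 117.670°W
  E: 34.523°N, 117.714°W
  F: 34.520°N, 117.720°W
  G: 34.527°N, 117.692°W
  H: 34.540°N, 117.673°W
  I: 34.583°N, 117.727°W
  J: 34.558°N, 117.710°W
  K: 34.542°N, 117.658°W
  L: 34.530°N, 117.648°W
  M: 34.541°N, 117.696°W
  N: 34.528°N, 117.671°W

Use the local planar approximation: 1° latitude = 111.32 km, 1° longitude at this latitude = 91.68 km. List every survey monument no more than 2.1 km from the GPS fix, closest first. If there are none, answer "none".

D

Distances from 34.562°N, 117.680°W:
A: √((0.026·111.32)² + (-0.048·91.68)²) = √(8.37709 + 19.36563) = 5.267 km
B: √((-0.038·111.32)² + (-0.048·91.68)²) = √(17.89425 + 19.36563) = 6.104 km
C: √((-0.053·111.32)² + (-0.002·91.68)²) = √(34.80953 + 0.03362) = 5.903 km
D: √((-0.012·111.32)² + (0.010·91.68)²) = √(1.78447 + 0.84052) = 1.620 km
E: √((-0.039·111.32)² + (-0.034·91.68)²) = √(18.84845 + 9.71644) = 5.345 km
F: √((-0.042·111.32)² + (-0.040·91.68)²) = √(21.85974 + 13.44836) = 5.942 km
G: √((-0.035·111.32)² + (-0.012·91.68)²) = √(15.18037 + 1.21035) = 4.049 km
H: √((-0.022·111.32)² + (0.007·91.68)²) = √(5.99780 + 0.41186) = 2.532 km
I: √((0.021·111.32)² + (-0.047·91.68)²) = √(5.46493 + 18.56714) = 4.902 km
J: √((-0.004·111.32)² + (-0.030·91.68)²) = √(0.19827 + 7.56470) = 2.786 km
K: √((-0.020·111.32)² + (0.022·91.68)²) = √(4.95686 + 4.06813) = 3.004 km
L: √((-0.032·111.32)² + (0.032·91.68)²) = √(12.68955 + 8.60695) = 4.615 km
M: √((-0.021·111.32)² + (-0.016·91.68)²) = √(5.46493 + 2.15174) = 2.760 km
N: √((-0.034·111.32)² + (0.009·91.68)²) = √(14.32532 + 0.68082) = 3.874 km
Threshold 2.1 km: D (1.620 km) is within range.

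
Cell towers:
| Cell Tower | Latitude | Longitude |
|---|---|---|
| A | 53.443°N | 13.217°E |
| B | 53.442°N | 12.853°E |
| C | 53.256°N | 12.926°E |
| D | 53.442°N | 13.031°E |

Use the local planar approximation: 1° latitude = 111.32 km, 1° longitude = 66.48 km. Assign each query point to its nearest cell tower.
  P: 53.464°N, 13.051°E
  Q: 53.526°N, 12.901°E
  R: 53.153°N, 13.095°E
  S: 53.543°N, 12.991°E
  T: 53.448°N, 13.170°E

P→D; Q→B; R→C; S→D; T→A

P at 53.464°N, 13.051°E:
  A: 11.281 km
  B: 13.389 km
  C: 24.601 km
  D: 2.787 km
  → nearest: D (2.787 km)
Q at 53.526°N, 12.901°E:
  A: 22.950 km
  B: 9.880 km
  C: 30.102 km
  D: 12.733 km
  → nearest: B (9.880 km)
R at 53.153°N, 13.095°E:
  A: 33.286 km
  B: 35.970 km
  C: 16.053 km
  D: 32.452 km
  → nearest: C (16.053 km)
S at 53.543°N, 12.991°E:
  A: 18.699 km
  B: 14.511 km
  C: 32.240 km
  D: 11.554 km
  → nearest: D (11.554 km)
T at 53.448°N, 13.170°E:
  A: 3.174 km
  B: 21.085 km
  C: 26.832 km
  D: 9.265 km
  → nearest: A (3.174 km)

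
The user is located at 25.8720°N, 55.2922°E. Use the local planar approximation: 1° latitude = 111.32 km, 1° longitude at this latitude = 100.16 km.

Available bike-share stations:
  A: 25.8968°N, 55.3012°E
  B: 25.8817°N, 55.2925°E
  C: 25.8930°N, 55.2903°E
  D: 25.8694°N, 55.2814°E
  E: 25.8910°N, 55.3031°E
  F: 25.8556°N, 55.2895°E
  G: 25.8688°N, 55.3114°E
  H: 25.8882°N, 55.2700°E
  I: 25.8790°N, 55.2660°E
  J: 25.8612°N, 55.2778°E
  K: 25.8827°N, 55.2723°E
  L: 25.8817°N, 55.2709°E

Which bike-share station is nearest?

B

Distances from 25.8720°N, 55.2922°E:
A: √((0.0248·111.32)² + (0.0090·100.16)²) = √(7.621663 + 0.812594) = 2.9042 km
B: √((0.0097·111.32)² + (0.0003·100.16)²) = √(1.165977 + 0.000903) = 1.0802 km
C: √((0.0210·111.32)² + (-0.0019·100.16)²) = √(5.464935 + 0.036216) = 2.3455 km
D: √((-0.0026·111.32)² + (-0.0108·100.16)²) = √(0.083771 + 1.170135) = 1.1198 km
E: √((0.0190·111.32)² + (0.0109·100.16)²) = √(4.473563 + 1.191905) = 2.3802 km
F: √((-0.0164·111.32)² + (-0.0027·100.16)²) = √(3.332991 + 0.073133) = 1.8456 km
G: √((-0.0032·111.32)² + (0.0192·100.16)²) = √(0.126896 + 3.698206) = 1.9558 km
H: √((0.0162·111.32)² + (-0.0222·100.16)²) = √(3.252194 + 4.944183) = 2.8629 km
I: √((0.0070·111.32)² + (-0.0262·100.16)²) = √(0.607215 + 6.886384) = 2.7374 km
J: √((-0.0108·111.32)² + (-0.0144·100.16)²) = √(1.445419 + 2.080241) = 1.8777 km
K: √((0.0107·111.32)² + (-0.0199·100.16)²) = √(1.418776 + 3.972782) = 2.3220 km
L: √((0.0097·111.32)² + (-0.0213·100.16)²) = √(1.165977 + 4.551430) = 2.3911 km
Minimum: B at 1.0802 km.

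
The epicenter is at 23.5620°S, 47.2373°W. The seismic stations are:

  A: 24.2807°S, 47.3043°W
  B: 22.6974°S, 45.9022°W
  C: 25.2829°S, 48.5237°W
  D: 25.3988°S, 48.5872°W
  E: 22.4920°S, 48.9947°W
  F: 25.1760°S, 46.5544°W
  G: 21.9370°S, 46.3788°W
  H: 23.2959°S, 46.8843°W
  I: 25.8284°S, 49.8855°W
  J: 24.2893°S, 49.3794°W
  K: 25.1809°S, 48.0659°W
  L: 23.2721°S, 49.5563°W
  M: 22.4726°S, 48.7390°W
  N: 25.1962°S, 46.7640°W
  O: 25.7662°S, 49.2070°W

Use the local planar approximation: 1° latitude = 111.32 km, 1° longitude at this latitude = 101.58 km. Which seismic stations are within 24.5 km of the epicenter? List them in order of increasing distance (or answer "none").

none

Distances from 23.5620°S, 47.2373°W:
A: 80.2946 km
B: 166.3015 km
C: 231.8935 km
D: 246.1945 km
E: 214.6066 km
F: 192.5968 km
G: 200.8182 km
H: 46.5108 km
I: 368.8039 km
J: 232.1689 km
K: 198.9026 km
L: 237.7643 km
M: 194.8748 km
N: 188.1650 km
O: 316.6071 km
Threshold 24.5 km: none within range.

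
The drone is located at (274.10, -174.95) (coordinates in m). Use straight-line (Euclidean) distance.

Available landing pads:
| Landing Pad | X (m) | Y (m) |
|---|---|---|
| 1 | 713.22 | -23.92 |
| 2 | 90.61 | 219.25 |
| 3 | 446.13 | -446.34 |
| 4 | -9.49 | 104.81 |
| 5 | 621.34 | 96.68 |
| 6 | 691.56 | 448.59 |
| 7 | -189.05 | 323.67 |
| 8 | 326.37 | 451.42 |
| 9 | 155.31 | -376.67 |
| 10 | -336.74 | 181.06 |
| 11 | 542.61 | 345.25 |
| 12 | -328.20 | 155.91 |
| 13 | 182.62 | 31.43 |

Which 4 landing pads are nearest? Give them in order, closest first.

13, 9, 3, 4

Distances from (274.10, -174.95):
1: √((439.12)² + (151.03)²) = √(192826.3744 + 22810.0609) = 464.37 m
2: √((-183.49)² + (394.20)²) = √(33668.5801 + 155393.6400) = 434.81 m
3: √((172.03)² + (-271.39)²) = √(29594.3209 + 73652.5321) = 321.32 m
4: √((-283.59)² + (279.76)²) = √(80423.2881 + 78265.6576) = 398.36 m
5: √((347.24)² + (271.63)²) = √(120575.6176 + 73782.8569) = 440.86 m
6: √((417.46)² + (623.54)²) = √(174272.8516 + 388802.1316) = 750.38 m
7: √((-463.15)² + (498.62)²) = √(214507.9225 + 248621.9044) = 680.54 m
8: √((52.27)² + (626.37)²) = √(2732.1529 + 392339.3769) = 628.55 m
9: √((-118.79)² + (-201.72)²) = √(14111.0641 + 40690.9584) = 234.10 m
10: √((-610.84)² + (356.01)²) = √(373125.5056 + 126743.1201) = 707.01 m
11: √((268.51)² + (520.20)²) = √(72097.6201 + 270608.0400) = 585.41 m
12: √((-602.30)² + (330.86)²) = √(362765.2900 + 109468.3396) = 687.19 m
13: √((-91.48)² + (206.38)²) = √(8368.5904 + 42592.7044) = 225.75 m
Sorted: 13 (225.75 m) < 9 (234.10 m) < 3 (321.32 m) < 4 (398.36 m) < 2 (434.81 m) < 5 (440.86 m) < …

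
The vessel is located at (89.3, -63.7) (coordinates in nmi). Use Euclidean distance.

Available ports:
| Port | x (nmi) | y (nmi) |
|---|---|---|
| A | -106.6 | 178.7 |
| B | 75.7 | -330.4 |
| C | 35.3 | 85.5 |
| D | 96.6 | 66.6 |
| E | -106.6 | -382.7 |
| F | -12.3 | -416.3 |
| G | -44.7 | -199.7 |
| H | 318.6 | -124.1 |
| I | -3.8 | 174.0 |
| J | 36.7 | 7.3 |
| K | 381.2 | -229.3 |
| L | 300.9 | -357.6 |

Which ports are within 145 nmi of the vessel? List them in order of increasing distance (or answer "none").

J, D

Distances from (89.3, -63.7):
A: √((-195.9)² + (242.4)²) = √(38376.810 + 58757.760) = 311.7 nmi
B: √((-13.6)² + (-266.7)²) = √(184.960 + 71128.890) = 267.0 nmi
C: √((-54.0)² + (149.2)²) = √(2916.000 + 22260.640) = 158.7 nmi
D: √((7.3)² + (130.3)²) = √(53.290 + 16978.090) = 130.5 nmi
E: √((-195.9)² + (-319.0)²) = √(38376.810 + 101761.000) = 374.3 nmi
F: √((-101.6)² + (-352.6)²) = √(10322.560 + 124326.760) = 366.9 nmi
G: √((-134.0)² + (-136.0)²) = √(17956.000 + 18496.000) = 190.9 nmi
H: √((229.3)² + (-60.4)²) = √(52578.490 + 3648.160) = 237.1 nmi
I: √((-93.1)² + (237.7)²) = √(8667.610 + 56501.290) = 255.3 nmi
J: √((-52.6)² + (71.0)²) = √(2766.760 + 5041.000) = 88.4 nmi
K: √((291.9)² + (-165.6)²) = √(85205.610 + 27423.360) = 335.6 nmi
L: √((211.6)² + (-293.9)²) = √(44774.560 + 86377.210) = 362.1 nmi
Threshold 145 nmi: J (88.4 nmi), D (130.5 nmi) are within range.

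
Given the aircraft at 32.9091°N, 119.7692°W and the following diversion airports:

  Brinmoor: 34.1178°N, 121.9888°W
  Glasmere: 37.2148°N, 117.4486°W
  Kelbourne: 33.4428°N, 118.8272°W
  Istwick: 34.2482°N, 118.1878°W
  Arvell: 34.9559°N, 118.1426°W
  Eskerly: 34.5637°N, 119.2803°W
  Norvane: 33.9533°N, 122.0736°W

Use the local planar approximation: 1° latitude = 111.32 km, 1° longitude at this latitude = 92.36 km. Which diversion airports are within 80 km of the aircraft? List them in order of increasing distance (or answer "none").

Distances from 32.9091°N, 119.7692°W:
Brinmoor: 245.2148 km
Glasmere: 525.0488 km
Kelbourne: 105.3531 km
Istwick: 208.6970 km
Arvell: 272.9201 km
Eskerly: 189.6442 km
Norvane: 242.5083 km
Threshold 80 km: none within range.

none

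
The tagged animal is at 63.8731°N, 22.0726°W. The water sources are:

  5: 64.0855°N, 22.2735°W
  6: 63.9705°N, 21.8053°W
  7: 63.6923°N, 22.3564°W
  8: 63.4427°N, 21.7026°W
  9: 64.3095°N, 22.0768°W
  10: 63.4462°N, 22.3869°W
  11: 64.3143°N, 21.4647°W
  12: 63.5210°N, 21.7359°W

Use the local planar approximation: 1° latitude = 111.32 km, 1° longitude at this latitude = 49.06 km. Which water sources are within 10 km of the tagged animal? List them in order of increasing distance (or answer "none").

Distances from 63.8731°N, 22.0726°W:
5: √((0.2124·111.32)² + (-0.2009·49.06)²) = √(559.056138 + 97.143772) = 25.6164 km
6: √((0.0974·111.32)² + (0.2673·49.06)²) = √(117.561281 + 171.970124) = 17.0156 km
7: √((-0.1808·111.32)² + (-0.2838·49.06)²) = √(405.082282 + 193.856278) = 24.4732 km
8: √((-0.4304·111.32)² + (0.3700·49.06)²) = √(2295.572009 + 329.502365) = 51.2355 km
9: √((0.4364·111.32)² + (-0.0042·49.06)²) = √(2360.021064 + 0.042457) = 48.5805 km
10: √((-0.4269·111.32)² + (-0.3143·49.06)²) = √(2258.388767 + 237.762769) = 49.9615 km
11: √((0.4412·111.32)² + (0.6079·49.06)²) = √(2412.222716 + 889.445566) = 57.4601 km
12: √((-0.3521·111.32)² + (0.3367·49.06)²) = √(1536.308543 + 272.860908) = 42.5343 km
Threshold 10 km: none within range.

none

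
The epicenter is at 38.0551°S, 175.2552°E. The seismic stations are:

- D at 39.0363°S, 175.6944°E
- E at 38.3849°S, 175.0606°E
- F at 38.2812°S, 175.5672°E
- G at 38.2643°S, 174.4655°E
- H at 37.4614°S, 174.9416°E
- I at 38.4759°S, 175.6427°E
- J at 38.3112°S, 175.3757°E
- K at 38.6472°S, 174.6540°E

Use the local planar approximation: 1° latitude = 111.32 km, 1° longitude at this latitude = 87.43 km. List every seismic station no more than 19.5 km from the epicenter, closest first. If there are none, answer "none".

none

Distances from 38.0551°S, 175.2552°E:
D: 115.7803 km
E: 40.4641 km
F: 37.1160 km
G: 72.8652 km
H: 71.5523 km
I: 57.8109 km
J: 30.3934 km
K: 84.3050 km
Threshold 19.5 km: none within range.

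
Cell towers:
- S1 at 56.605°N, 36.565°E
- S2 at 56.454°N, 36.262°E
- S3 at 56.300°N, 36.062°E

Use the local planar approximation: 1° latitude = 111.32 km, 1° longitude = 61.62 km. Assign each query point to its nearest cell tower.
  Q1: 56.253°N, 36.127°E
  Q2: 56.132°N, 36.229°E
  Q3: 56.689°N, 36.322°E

Q1 at 56.253°N, 36.127°E:
  S1: 47.580 km
  S2: 23.872 km
  S3: 6.589 km
  → nearest: S3 (6.589 km)
Q2 at 56.132°N, 36.229°E:
  S1: 56.579 km
  S2: 35.903 km
  S3: 21.346 km
  → nearest: S3 (21.346 km)
Q3 at 56.689°N, 36.322°E:
  S1: 17.654 km
  S2: 26.420 km
  S3: 46.172 km
  → nearest: S1 (17.654 km)

Q1→S3; Q2→S3; Q3→S1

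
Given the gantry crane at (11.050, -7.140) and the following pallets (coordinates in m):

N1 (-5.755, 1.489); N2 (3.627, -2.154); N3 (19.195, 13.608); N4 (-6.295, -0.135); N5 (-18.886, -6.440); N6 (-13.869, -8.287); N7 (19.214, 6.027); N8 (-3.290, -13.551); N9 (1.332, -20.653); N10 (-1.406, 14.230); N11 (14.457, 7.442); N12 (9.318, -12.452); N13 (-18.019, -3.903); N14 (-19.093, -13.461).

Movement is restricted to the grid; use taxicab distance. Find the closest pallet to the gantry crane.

N12

Distances from (11.050, -7.140):
N1: 25.434 m
N2: 12.409 m
N3: 28.893 m
N4: 24.350 m
N5: 30.636 m
N6: 26.066 m
N7: 21.331 m
N8: 20.751 m
N9: 23.231 m
N10: 33.826 m
N11: 17.989 m
N12: 7.044 m
N13: 32.306 m
N14: 36.464 m
Minimum: N12 at 7.044 m.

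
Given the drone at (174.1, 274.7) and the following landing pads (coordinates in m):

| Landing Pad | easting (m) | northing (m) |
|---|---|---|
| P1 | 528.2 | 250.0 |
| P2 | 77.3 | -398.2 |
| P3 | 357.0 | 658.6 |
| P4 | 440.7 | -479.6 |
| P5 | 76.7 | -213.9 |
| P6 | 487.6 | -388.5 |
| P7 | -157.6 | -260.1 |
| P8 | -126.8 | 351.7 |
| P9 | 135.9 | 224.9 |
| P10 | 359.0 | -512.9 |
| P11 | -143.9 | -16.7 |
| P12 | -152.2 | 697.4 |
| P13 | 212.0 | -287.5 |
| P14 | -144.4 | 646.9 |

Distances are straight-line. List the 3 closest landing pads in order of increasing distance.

P9, P8, P1

Distances from (174.1, 274.7):
P1: √((354.1)² + (-24.7)²) = √(125386.810 + 610.090) = 355.0 m
P2: √((-96.8)² + (-672.9)²) = √(9370.240 + 452794.410) = 679.8 m
P3: √((182.9)² + (383.9)²) = √(33452.410 + 147379.210) = 425.2 m
P4: √((266.6)² + (-754.3)²) = √(71075.560 + 568968.490) = 800.0 m
P5: √((-97.4)² + (-488.6)²) = √(9486.760 + 238729.960) = 498.2 m
P6: √((313.5)² + (-663.2)²) = √(98282.250 + 439834.240) = 733.6 m
P7: √((-331.7)² + (-534.8)²) = √(110024.890 + 286011.040) = 629.3 m
P8: √((-300.9)² + (77.0)²) = √(90540.810 + 5929.000) = 310.6 m
P9: √((-38.2)² + (-49.8)²) = √(1459.240 + 2480.040) = 62.8 m
P10: √((184.9)² + (-787.6)²) = √(34188.010 + 620313.760) = 809.0 m
P11: √((-318.0)² + (-291.4)²) = √(101124.000 + 84913.960) = 431.3 m
P12: √((-326.3)² + (422.7)²) = √(106471.690 + 178675.290) = 534.0 m
P13: √((37.9)² + (-562.2)²) = √(1436.410 + 316068.840) = 563.5 m
P14: √((-318.5)² + (372.2)²) = √(101442.250 + 138532.840) = 489.9 m
Sorted: P9 (62.8 m) < P8 (310.6 m) < P1 (355.0 m) < P3 (425.2 m) < P11 (431.3 m) < …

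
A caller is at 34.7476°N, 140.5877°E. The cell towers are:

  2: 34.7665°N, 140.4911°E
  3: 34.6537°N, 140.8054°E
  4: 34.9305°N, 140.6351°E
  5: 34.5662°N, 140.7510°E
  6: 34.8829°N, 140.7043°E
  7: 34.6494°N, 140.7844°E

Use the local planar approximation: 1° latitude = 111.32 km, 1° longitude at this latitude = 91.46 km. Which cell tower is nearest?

Distances from 34.7476°N, 140.5877°E:
2: √((0.0189·111.32)² + (-0.0966·91.46)²) = √(4.426597 + 78.057861) = 9.0821 km
3: √((-0.0939·111.32)² + (0.2177·91.46)²) = √(109.264122 + 396.441629) = 22.4879 km
4: √((0.1829·111.32)² + (0.0474·91.46)²) = √(414.547028 + 18.793994) = 20.8168 km
5: √((-0.1814·111.32)² + (0.1633·91.46)²) = √(407.775342 + 223.066711) = 25.1166 km
6: √((0.1353·111.32)² + (0.1166·91.46)²) = √(226.851674 + 113.725929) = 18.4547 km
7: √((-0.0982·111.32)² + (0.1967·91.46)²) = √(119.500403 + 323.646648) = 21.0511 km
Minimum: 2 at 9.0821 km.

2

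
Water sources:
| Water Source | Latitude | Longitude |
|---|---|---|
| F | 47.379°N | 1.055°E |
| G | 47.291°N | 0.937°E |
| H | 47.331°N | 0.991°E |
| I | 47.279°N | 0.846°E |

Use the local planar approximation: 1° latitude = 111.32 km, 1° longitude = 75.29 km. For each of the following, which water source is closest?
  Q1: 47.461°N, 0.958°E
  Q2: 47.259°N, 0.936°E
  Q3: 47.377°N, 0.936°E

Q1 at 47.461°N, 0.958°E:
  F: 11.690 km
  G: 18.990 km
  H: 14.683 km
  I: 21.945 km
  → nearest: F (11.690 km)
Q2 at 47.259°N, 0.936°E:
  F: 16.085 km
  G: 3.563 km
  H: 9.022 km
  I: 7.132 km
  → nearest: G (3.563 km)
Q3 at 47.377°N, 0.936°E:
  F: 8.962 km
  G: 9.574 km
  H: 6.586 km
  I: 12.842 km
  → nearest: H (6.586 km)

Q1→F; Q2→G; Q3→H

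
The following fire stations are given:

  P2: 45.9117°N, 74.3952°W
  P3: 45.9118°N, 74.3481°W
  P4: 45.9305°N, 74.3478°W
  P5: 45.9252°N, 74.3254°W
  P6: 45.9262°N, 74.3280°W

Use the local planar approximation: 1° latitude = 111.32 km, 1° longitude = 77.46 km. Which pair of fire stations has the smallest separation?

Pairwise distances:
P2–P3: 3.6484 km
P2–P4: 4.2262 km
P2–P5: 5.6117 km
P2–P6: 5.4498 km
P3–P4: 2.0818 km
P3–P5: 2.3058 km
P3–P6: 2.2347 km
P4–P5: 1.8327 km
P4–P6: 1.6067 km
P5–P6: 0.2301 km
Closest pair: P5–P6 at 0.2301 km.

P5 and P6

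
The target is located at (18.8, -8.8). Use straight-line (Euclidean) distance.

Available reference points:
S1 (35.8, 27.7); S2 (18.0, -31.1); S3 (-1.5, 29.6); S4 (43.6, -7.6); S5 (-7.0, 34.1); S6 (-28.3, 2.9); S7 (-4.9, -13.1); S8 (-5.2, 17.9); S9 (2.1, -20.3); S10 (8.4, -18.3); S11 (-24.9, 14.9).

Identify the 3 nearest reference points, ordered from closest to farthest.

Distances from (18.8, -8.8):
S1: √((17.0)² + (36.5)²) = √(289.000 + 1332.250) = 40.3
S2: √((-0.8)² + (-22.3)²) = √(0.640 + 497.290) = 22.3
S3: √((-20.3)² + (38.4)²) = √(412.090 + 1474.560) = 43.4
S4: √((24.8)² + (1.2)²) = √(615.040 + 1.440) = 24.8
S5: √((-25.8)² + (42.9)²) = √(665.640 + 1840.410) = 50.1
S6: √((-47.1)² + (11.7)²) = √(2218.410 + 136.890) = 48.5
S7: √((-23.7)² + (-4.3)²) = √(561.690 + 18.490) = 24.1
S8: √((-24.0)² + (26.7)²) = √(576.000 + 712.890) = 35.9
S9: √((-16.7)² + (-11.5)²) = √(278.890 + 132.250) = 20.3
S10: √((-10.4)² + (-9.5)²) = √(108.160 + 90.250) = 14.1
S11: √((-43.7)² + (23.7)²) = √(1909.690 + 561.690) = 49.7
Sorted: S10 (14.1) < S9 (20.3) < S2 (22.3) < S7 (24.1) < S4 (24.8) < …

S10, S9, S2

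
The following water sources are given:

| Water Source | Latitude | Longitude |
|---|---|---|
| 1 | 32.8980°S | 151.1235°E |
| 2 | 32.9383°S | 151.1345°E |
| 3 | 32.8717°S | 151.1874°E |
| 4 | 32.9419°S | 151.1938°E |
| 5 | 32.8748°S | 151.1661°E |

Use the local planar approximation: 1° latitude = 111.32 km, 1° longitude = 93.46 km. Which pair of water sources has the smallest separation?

Pairwise distances:
3–5: √((-0.0031·111.32)² + (-0.0213·93.46)²) = √(0.119088 + 3.962879) = 2.0204 km
1–2: √((-0.0403·111.32)² + (0.0110·93.46)²) = √(20.125955 + 1.056907) = 4.6025 km
1–5: √((0.0232·111.32)² + (0.0426·93.46)²) = √(6.669947 + 15.851514) = 4.7457 km
2–4: √((-0.0036·111.32)² + (0.0593·93.46)²) = √(0.160602 + 30.715737) = 5.5566 km
1–3: √((0.0263·111.32)² + (0.0639·93.46)²) = √(8.571521 + 35.665907) = 6.6511 km
2–5: √((0.0635·111.32)² + (0.0316·93.46)²) = √(49.968216 + 8.722194) = 7.6610 km
3–4: √((-0.0702·111.32)² + (0.0064·93.46)²) = √(61.068973 + 0.357776) = 7.8375 km
4–5: √((0.0671·111.32)² + (-0.0277·93.46)²) = √(55.794506 + 6.702103) = 7.9055 km
1–4: √((-0.0439·111.32)² + (0.0703·93.46)²) = √(23.882261 + 43.168027) = 8.1884 km
2–3: √((0.0666·111.32)² + (0.0529·93.46)²) = √(54.966091 + 24.443472) = 8.9112 km
Closest pair: 3–5 at 2.0204 km.

3 and 5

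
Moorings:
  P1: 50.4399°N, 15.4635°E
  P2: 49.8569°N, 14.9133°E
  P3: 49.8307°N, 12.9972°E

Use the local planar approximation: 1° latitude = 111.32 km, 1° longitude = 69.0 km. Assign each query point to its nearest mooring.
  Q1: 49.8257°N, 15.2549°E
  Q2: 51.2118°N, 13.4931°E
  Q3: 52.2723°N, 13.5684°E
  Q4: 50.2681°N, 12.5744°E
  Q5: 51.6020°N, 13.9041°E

Q1 at 49.8257°N, 15.2549°E:
  P1: 69.8713 km
  P2: 23.8249 km
  P3: 155.7823 km
  → nearest: P2 (23.8249 km)
Q2 at 51.2118°N, 13.4931°E:
  P1: 160.8356 km
  P2: 179.8658 km
  P3: 157.5057 km
  → nearest: P3 (157.5057 km)
Q3 at 52.2723°N, 13.5684°E:
  P1: 242.2966 km
  P2: 284.4454 km
  P3: 274.6416 km
  → nearest: P1 (242.2966 km)
Q4 at 50.2681°N, 12.5744°E:
  P1: 200.2632 km
  P2: 167.7503 km
  P3: 56.7620 km
  → nearest: P3 (56.7620 km)
Q5 at 51.6020°N, 13.9041°E:
  P1: 168.2639 km
  P2: 206.3679 km
  P3: 206.8723 km
  → nearest: P1 (168.2639 km)

Q1→P2; Q2→P3; Q3→P1; Q4→P3; Q5→P1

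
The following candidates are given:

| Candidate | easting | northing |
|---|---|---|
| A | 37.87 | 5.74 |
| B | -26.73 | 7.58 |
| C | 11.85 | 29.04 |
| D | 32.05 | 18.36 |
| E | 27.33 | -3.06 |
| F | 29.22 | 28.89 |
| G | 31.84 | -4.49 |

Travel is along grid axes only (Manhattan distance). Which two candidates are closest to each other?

Pairwise distances:
A–B: |-64.60| + |1.84| = 64.60 + 1.84 = 66.44
A–C: |-26.02| + |23.30| = 26.02 + 23.30 = 49.32
A–D: |-5.82| + |12.62| = 5.82 + 12.62 = 18.44
A–E: |-10.54| + |-8.80| = 10.54 + 8.80 = 19.34
A–F: |-8.65| + |23.15| = 8.65 + 23.15 = 31.80
A–G: |-6.03| + |-10.23| = 6.03 + 10.23 = 16.26
B–C: |38.58| + |21.46| = 38.58 + 21.46 = 60.04
B–D: |58.78| + |10.78| = 58.78 + 10.78 = 69.56
B–E: |54.06| + |-10.64| = 54.06 + 10.64 = 64.70
B–F: |55.95| + |21.31| = 55.95 + 21.31 = 77.26
B–G: |58.57| + |-12.07| = 58.57 + 12.07 = 70.64
C–D: |20.20| + |-10.68| = 20.20 + 10.68 = 30.88
C–E: |15.48| + |-32.10| = 15.48 + 32.10 = 47.58
C–F: |17.37| + |-0.15| = 17.37 + 0.15 = 17.52
C–G: |19.99| + |-33.53| = 19.99 + 33.53 = 53.52
D–E: |-4.72| + |-21.42| = 4.72 + 21.42 = 26.14
D–F: |-2.83| + |10.53| = 2.83 + 10.53 = 13.36
D–G: |-0.21| + |-22.85| = 0.21 + 22.85 = 23.06
E–F: |1.89| + |31.95| = 1.89 + 31.95 = 33.84
E–G: |4.51| + |-1.43| = 4.51 + 1.43 = 5.94
F–G: |2.62| + |-33.38| = 2.62 + 33.38 = 36.00
Closest pair: E–G at 5.94.

E and G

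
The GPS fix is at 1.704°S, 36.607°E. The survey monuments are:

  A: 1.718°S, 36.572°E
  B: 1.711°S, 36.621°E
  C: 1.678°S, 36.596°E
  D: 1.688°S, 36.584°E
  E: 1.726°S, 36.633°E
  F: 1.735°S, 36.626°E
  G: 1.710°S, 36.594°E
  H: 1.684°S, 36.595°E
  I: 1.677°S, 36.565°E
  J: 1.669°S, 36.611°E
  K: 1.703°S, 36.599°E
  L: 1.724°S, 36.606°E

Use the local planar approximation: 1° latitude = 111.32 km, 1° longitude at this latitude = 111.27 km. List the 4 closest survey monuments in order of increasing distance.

Distances from 1.704°S, 36.607°E:
A: 4.195 km
B: 1.742 km
C: 3.142 km
D: 3.118 km
E: 3.790 km
F: 4.047 km
G: 1.593 km
H: 2.596 km
I: 5.556 km
J: 3.922 km
K: 0.897 km
L: 2.229 km
Sorted: K (0.897 km) < G (1.593 km) < B (1.742 km) < L (2.229 km) < H (2.596 km) < D (3.118 km) < …

K, G, B, L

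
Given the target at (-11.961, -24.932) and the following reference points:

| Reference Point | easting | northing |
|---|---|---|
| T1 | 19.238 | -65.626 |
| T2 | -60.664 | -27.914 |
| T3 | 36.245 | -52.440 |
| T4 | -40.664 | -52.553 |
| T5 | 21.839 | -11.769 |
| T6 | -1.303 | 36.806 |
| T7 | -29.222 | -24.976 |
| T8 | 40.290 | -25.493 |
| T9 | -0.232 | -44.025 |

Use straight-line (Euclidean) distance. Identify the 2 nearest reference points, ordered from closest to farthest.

T7, T9

Distances from (-11.961, -24.932):
T1: √((31.199)² + (-40.694)²) = √(973.37760 + 1656.00164) = 51.277
T2: √((-48.703)² + (-2.982)²) = √(2371.98221 + 8.89232) = 48.794
T3: √((48.206)² + (-27.508)²) = √(2323.81844 + 756.69006) = 55.502
T4: √((-28.703)² + (-27.621)²) = √(823.86221 + 762.91964) = 39.834
T5: √((33.800)² + (13.163)²) = √(1142.44000 + 173.26457) = 36.273
T6: √((10.658)² + (61.738)²) = √(113.59296 + 3811.58064) = 62.651
T7: √((-17.261)² + (-0.044)²) = √(297.94212 + 0.00194) = 17.261
T8: √((52.251)² + (-0.561)²) = √(2730.16700 + 0.31472) = 52.254
T9: √((11.729)² + (-19.093)²) = √(137.56944 + 364.54265) = 22.408
Sorted: T7 (17.261) < T9 (22.408) < T5 (36.273) < T4 (39.834) < …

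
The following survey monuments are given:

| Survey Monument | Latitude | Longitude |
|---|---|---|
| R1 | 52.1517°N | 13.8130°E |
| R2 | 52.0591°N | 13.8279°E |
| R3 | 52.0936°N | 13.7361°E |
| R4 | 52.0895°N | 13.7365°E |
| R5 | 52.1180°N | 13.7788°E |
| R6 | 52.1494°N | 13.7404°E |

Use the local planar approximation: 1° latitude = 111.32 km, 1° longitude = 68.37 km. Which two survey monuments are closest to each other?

R3 and R4

Pairwise distances:
R1–R2: 10.3584 km
R1–R3: 8.3351 km
R1–R4: 8.6775 km
R1–R5: 4.4205 km
R1–R6: 4.9703 km
R2–R3: 7.3582 km
R2–R4: 7.1065 km
R2–R5: 7.3662 km
R2–R6: 11.6977 km
R3–R4: 0.4572 km
R3–R5: 3.9876 km
R3–R6: 6.2186 km
R4–R5: 4.2930 km
R4–R6: 6.6734 km
R5–R6: 4.3716 km
Closest pair: R3–R4 at 0.4572 km.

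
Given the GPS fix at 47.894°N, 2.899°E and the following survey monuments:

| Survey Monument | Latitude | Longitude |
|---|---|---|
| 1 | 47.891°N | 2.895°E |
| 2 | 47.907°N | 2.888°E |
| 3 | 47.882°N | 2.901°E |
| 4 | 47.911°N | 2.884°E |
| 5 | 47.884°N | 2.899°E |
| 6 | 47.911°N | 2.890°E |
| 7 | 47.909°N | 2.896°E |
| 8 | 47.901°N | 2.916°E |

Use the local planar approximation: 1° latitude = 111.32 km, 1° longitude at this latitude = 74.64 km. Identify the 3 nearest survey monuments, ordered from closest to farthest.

1, 5, 3

Distances from 47.894°N, 2.899°E:
1: 0.448 km
2: 1.664 km
3: 1.344 km
4: 2.199 km
5: 1.113 km
6: 2.008 km
7: 1.685 km
8: 1.489 km
Sorted: 1 (0.448 km) < 5 (1.113 km) < 3 (1.344 km) < 8 (1.489 km) < 2 (1.664 km) < …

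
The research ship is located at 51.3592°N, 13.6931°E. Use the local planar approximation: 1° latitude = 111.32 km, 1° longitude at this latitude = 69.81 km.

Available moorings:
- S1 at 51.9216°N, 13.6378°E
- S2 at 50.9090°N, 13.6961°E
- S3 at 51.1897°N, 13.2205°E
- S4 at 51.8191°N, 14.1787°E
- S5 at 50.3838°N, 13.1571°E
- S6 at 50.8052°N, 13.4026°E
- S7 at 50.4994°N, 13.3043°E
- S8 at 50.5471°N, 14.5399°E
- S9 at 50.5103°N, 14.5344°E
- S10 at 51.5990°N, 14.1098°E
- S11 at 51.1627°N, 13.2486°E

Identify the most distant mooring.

S5

Distances from 51.3592°N, 13.6931°E:
S1: √((0.5624·111.32)² + (-0.0553·69.81)²) = √(3919.557314 + 14.903406) = 62.7253 km
S2: √((-0.4502·111.32)² + (0.0030·69.81)²) = √(2511.639917 + 0.043861) = 50.1167 km
S3: √((-0.1695·111.32)² + (-0.4726·69.81)²) = √(356.029349 + 1088.485657) = 38.0068 km
S4: √((0.4599·111.32)² + (0.4856·69.81)²) = √(2621.037379 + 1149.192101) = 61.4022 km
S5: √((-0.9754·111.32)² + (-0.5360·69.81)²) = √(11789.948223 + 1400.118698) = 114.8480 km
S6: √((-0.5540·111.32)² + (-0.2905·69.81)²) = √(3803.346777 + 411.270491) = 64.9201 km
S7: √((-0.8598·111.32)² + (-0.3888·69.81)²) = √(9160.966118 + 736.695112) = 99.4870 km
S8: √((-0.8121·111.32)² + (0.8468·69.81)²) = √(8172.697346 + 3494.595994) = 108.0152 km
S9: √((-0.8489·111.32)² + (0.8413·69.81)²) = √(8930.164572 + 3449.348333) = 111.2633 km
S10: √((0.2398·111.32)² + (0.4167·69.81)²) = √(712.598252 + 846.218035) = 39.4818 km
S11: √((-0.1965·111.32)² + (-0.4445·69.81)²) = √(478.488500 + 962.894723) = 37.9656 km
Maximum: S5 at 114.8480 km.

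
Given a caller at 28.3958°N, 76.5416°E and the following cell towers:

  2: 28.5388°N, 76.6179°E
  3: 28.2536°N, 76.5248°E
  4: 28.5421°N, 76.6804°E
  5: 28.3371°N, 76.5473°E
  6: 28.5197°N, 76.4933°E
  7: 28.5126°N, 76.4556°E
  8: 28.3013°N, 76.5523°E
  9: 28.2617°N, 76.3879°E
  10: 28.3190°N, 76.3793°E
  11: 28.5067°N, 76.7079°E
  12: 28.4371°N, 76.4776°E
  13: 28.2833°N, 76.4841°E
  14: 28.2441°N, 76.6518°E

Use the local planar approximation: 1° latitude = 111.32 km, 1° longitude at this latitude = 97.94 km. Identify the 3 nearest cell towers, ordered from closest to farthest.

Distances from 28.3958°N, 76.5416°E:
2: 17.5855 km
3: 15.9150 km
4: 21.2141 km
5: 6.5583 km
6: 14.5812 km
7: 15.4920 km
8: 10.5718 km
9: 21.2002 km
10: 18.0489 km
11: 20.4374 km
12: 7.7735 km
13: 13.7314 km
14: 20.0416 km
Sorted: 5 (6.5583 km) < 12 (7.7735 km) < 8 (10.5718 km) < 13 (13.7314 km) < 6 (14.5812 km) < …

5, 12, 8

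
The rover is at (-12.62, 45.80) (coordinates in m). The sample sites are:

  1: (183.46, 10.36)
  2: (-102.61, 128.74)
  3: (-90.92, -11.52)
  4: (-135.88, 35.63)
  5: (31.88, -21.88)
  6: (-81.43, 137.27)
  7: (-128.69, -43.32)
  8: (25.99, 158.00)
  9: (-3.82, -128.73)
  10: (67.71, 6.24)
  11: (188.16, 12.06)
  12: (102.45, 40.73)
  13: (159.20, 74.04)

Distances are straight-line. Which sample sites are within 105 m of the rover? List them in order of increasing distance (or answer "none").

5, 10, 3

Distances from (-12.62, 45.80):
1: 199.26 m
2: 122.38 m
3: 97.04 m
4: 123.68 m
5: 81.00 m
6: 114.46 m
7: 146.34 m
8: 118.66 m
9: 174.75 m
10: 89.54 m
11: 203.60 m
12: 115.18 m
13: 174.13 m
Threshold 105 m: 5 (81.00 m), 10 (89.54 m), 3 (97.04 m) are within range.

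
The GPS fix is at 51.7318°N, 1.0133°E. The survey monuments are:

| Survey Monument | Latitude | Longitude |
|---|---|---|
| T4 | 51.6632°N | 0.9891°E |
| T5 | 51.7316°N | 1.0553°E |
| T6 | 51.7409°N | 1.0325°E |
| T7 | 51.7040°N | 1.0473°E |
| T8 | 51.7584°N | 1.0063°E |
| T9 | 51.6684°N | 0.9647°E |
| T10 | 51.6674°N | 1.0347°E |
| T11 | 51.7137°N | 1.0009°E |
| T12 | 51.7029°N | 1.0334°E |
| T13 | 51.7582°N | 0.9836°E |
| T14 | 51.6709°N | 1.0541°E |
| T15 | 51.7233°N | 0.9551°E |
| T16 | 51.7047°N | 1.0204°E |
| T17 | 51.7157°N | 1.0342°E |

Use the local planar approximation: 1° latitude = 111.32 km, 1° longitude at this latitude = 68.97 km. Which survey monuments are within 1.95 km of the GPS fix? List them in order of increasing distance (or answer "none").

T6

Distances from 51.7318°N, 1.0133°E:
T4: √((-0.0686·111.32)² + (-0.0242·68.97)²) = √(58.316926 + 2.785808) = 7.8168 km
T5: √((-0.0002·111.32)² + (0.0420·68.97)²) = √(0.000496 + 8.391103) = 2.8968 km
T6: √((0.0091·111.32)² + (0.0192·68.97)²) = √(1.026193 + 1.753569) = 1.6673 km
T7: √((-0.0278·111.32)² + (0.0340·68.97)²) = √(9.577143 + 5.498931) = 3.8828 km
T8: √((0.0266·111.32)² + (-0.0070·68.97)²) = √(8.768184 + 0.233086) = 3.0002 km
T9: √((-0.0634·111.32)² + (-0.0486·68.97)²) = √(49.810960 + 11.235515) = 7.8132 km
T10: √((-0.0644·111.32)² + (0.0214·68.97)²) = √(51.394676 + 2.178452) = 7.3194 km
T11: √((-0.0181·111.32)² + (-0.0124·68.97)²) = √(4.059790 + 0.731415) = 2.1889 km
T12: √((-0.0289·111.32)² + (0.0201·68.97)²) = √(10.350041 + 1.921819) = 3.5031 km
T13: √((0.0264·111.32)² + (-0.0297·68.97)²) = √(8.636828 + 4.195979) = 3.5823 km
T14: √((-0.0609·111.32)² + (0.0408·68.97)²) = √(45.960102 + 7.918461) = 7.3402 km
T15: √((-0.0085·111.32)² + (-0.0582·68.97)²) = √(0.895332 + 16.112630) = 4.1241 km
T16: √((-0.0271·111.32)² + (0.0071·68.97)²) = √(9.100913 + 0.239793) = 3.0563 km
T17: √((-0.0161·111.32)² + (0.0209·68.97)²) = √(3.212167 + 2.077844) = 2.3000 km
Threshold 1.95 km: T6 (1.6673 km) is within range.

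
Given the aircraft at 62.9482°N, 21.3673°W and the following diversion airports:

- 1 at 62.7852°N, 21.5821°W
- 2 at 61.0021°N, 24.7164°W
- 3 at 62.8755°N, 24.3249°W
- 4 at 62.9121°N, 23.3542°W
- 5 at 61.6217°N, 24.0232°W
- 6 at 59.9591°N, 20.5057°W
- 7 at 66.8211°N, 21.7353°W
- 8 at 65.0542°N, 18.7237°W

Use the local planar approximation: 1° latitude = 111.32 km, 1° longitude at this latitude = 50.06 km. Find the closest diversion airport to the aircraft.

1

Distances from 62.9482°N, 21.3673°W:
1: √((-0.1630·111.32)² + (-0.2148·50.06)²) = √(329.246831 + 115.624600) = 21.0920 km
2: √((-1.9461·111.32)² + (-3.3491·50.06)²) = √(46932.825475 + 28108.516229) = 273.9367 km
3: √((-0.0727·111.32)² + (-2.9576·50.06)²) = √(65.496066 + 21921.010277) = 148.2785 km
4: √((-0.0361·111.32)² + (-1.9869·50.06)²) = √(16.149564 + 9893.129867) = 99.5454 km
5: √((-1.3265·111.32)² + (-2.6559·50.06)²) = √(21805.241649 + 17676.860248) = 198.7010 km
6: √((-2.9891·111.32)² + (0.8616·50.06)²) = √(110720.307797 + 1860.343200) = 335.5304 km
7: √((3.8729·111.32)² + (-0.3680·50.06)²) = √(185874.135757 + 339.373032) = 431.5246 km
8: √((2.1060·111.32)² + (2.6436·50.06)²) = √(54962.076090 + 17513.509285) = 269.2129 km
Minimum: 1 at 21.0920 km.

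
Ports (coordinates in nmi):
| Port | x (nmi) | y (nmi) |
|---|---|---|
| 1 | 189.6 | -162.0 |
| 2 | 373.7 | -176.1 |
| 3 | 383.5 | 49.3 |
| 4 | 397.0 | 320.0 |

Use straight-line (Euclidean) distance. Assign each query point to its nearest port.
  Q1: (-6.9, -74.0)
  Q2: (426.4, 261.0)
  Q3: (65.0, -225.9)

Q1 at (-6.9, -74.0):
  1: √((196.5)² + (-88.0)²) = √(38612.250 + 7744.000) = 215.3 nmi
  2: √((380.6)² + (-102.1)²) = √(144856.360 + 10424.410) = 394.1 nmi
  3: √((390.4)² + (123.3)²) = √(152412.160 + 15202.890) = 409.4 nmi
  4: √((403.9)² + (394.0)²) = √(163135.210 + 155236.000) = 564.2 nmi
  → nearest: 1 (215.3 nmi)
Q2 at (426.4, 261.0):
  1: √((-236.8)² + (-423.0)²) = √(56074.240 + 178929.000) = 484.8 nmi
  2: √((-52.7)² + (-437.1)²) = √(2777.290 + 191056.410) = 440.3 nmi
  3: √((-42.9)² + (-211.7)²) = √(1840.410 + 44816.890) = 216.0 nmi
  4: √((-29.4)² + (59.0)²) = √(864.360 + 3481.000) = 65.9 nmi
  → nearest: 4 (65.9 nmi)
Q3 at (65.0, -225.9):
  1: √((124.6)² + (63.9)²) = √(15525.160 + 4083.210) = 140.0 nmi
  2: √((308.7)² + (49.8)²) = √(95295.690 + 2480.040) = 312.7 nmi
  3: √((318.5)² + (275.2)²) = √(101442.250 + 75735.040) = 420.9 nmi
  4: √((332.0)² + (545.9)²) = √(110224.000 + 298006.810) = 638.9 nmi
  → nearest: 1 (140.0 nmi)

Q1→1; Q2→4; Q3→1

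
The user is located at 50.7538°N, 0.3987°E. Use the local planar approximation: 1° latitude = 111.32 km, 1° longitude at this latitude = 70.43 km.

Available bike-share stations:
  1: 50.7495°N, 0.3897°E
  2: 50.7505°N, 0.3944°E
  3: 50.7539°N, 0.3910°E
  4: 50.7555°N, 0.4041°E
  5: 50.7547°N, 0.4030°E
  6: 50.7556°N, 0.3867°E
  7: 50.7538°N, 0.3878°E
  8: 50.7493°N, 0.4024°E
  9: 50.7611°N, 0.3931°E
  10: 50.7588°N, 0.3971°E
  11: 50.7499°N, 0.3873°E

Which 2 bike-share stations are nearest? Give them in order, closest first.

Distances from 50.7538°N, 0.3987°E:
1: √((-0.0043·111.32)² + (-0.0090·70.43)²) = √(0.229131 + 0.401791) = 0.7943 km
2: √((-0.0033·111.32)² + (-0.0043·70.43)²) = √(0.134950 + 0.091718) = 0.4761 km
3: √((0.0001·111.32)² + (-0.0077·70.43)²) = √(0.000124 + 0.294101) = 0.5424 km
4: √((0.0017·111.32)² + (0.0054·70.43)²) = √(0.035813 + 0.144645) = 0.4248 km
5: √((0.0009·111.32)² + (0.0043·70.43)²) = √(0.010038 + 0.091718) = 0.3190 km
6: √((0.0018·111.32)² + (-0.0120·70.43)²) = √(0.040151 + 0.714295) = 0.8686 km
7: √((0.0000·111.32)² + (-0.0109·70.43)²) = √(0.000000 + 0.589343) = 0.7677 km
8: √((-0.0045·111.32)² + (0.0037·70.43)²) = √(0.250941 + 0.067908) = 0.5647 km
9: √((0.0073·111.32)² + (-0.0056·70.43)²) = √(0.660377 + 0.155558) = 0.9033 km
10: √((0.0050·111.32)² + (-0.0016·70.43)²) = √(0.309804 + 0.012699) = 0.5679 km
11: √((-0.0039·111.32)² + (-0.0114·70.43)²) = √(0.188484 + 0.644652) = 0.9128 km
Sorted: 5 (0.3190 km) < 4 (0.4248 km) < 2 (0.4761 km) < 3 (0.5424 km) < …

5, 4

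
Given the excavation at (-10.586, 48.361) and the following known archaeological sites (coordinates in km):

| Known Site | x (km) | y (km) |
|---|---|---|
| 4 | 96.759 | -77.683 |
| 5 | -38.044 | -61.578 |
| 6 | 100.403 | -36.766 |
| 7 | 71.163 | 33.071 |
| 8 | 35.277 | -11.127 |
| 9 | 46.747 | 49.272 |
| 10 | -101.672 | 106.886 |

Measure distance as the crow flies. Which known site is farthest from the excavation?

Distances from (-10.586, 48.361):
4: √((107.345)² + (-126.044)²) = √(11522.94902 + 15887.08994) = 165.560 km
5: √((-27.458)² + (-109.939)²) = √(753.94176 + 12086.58372) = 113.316 km
6: √((110.989)² + (-85.127)²) = √(12318.55812 + 7246.60613) = 139.876 km
7: √((81.749)² + (-15.290)²) = √(6682.89900 + 233.78410) = 83.167 km
8: √((45.863)² + (-59.488)²) = √(2103.41477 + 3538.82214) = 75.115 km
9: √((57.333)² + (0.911)²) = √(3287.07289 + 0.82992) = 57.340 km
10: √((-91.086)² + (58.525)²) = √(8296.65940 + 3425.17562) = 108.267 km
Maximum: 4 at 165.560 km.

4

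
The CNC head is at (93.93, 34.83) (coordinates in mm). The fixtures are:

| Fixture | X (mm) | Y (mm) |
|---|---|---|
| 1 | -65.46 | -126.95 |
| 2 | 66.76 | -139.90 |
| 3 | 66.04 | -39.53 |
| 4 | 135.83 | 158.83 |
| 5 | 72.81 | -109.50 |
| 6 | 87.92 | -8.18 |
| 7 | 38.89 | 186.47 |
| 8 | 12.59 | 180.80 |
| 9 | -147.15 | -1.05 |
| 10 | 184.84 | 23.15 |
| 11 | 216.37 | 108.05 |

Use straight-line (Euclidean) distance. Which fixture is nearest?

Distances from (93.93, 34.83):
1: 227.11 mm
2: 176.83 mm
3: 79.42 mm
4: 130.89 mm
5: 145.87 mm
6: 43.43 mm
7: 161.32 mm
8: 167.10 mm
9: 243.74 mm
10: 91.66 mm
11: 142.66 mm
Minimum: 6 at 43.43 mm.

6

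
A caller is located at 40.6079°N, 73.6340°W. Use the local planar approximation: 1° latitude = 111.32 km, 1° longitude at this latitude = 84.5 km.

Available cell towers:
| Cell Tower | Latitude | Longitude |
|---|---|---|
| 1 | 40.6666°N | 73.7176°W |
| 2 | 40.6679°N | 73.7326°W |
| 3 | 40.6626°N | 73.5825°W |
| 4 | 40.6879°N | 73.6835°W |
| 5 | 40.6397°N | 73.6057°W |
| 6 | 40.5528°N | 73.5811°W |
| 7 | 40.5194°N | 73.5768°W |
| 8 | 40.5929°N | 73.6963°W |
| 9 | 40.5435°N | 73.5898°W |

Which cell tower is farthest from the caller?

Distances from 40.6079°N, 73.6340°W:
1: √((0.0587·111.32)² + (-0.0836·84.5)²) = √(42.699481 + 49.902922) = 9.6230 km
2: √((0.0600·111.32)² + (-0.0986·84.5)²) = √(44.611713 + 69.417225) = 10.6784 km
3: √((0.0547·111.32)² + (0.0515·84.5)²) = √(37.078405 + 18.937728) = 7.4844 km
4: √((0.0800·111.32)² + (-0.0495·84.5)²) = √(79.309711 + 17.495398) = 9.8390 km
5: √((0.0318·111.32)² + (0.0283·84.5)²) = √(12.531430 + 5.718555) = 4.2720 km
6: √((-0.0551·111.32)² + (0.0529·84.5)²) = √(37.622668 + 19.981347) = 7.5897 km
7: √((-0.0885·111.32)² + (0.0572·84.5)²) = √(97.058357 + 23.361756) = 10.9736 km
8: √((-0.0150·111.32)² + (-0.0623·84.5)²) = √(2.788232 + 27.713381) = 5.5228 km
9: √((-0.0644·111.32)² + (0.0442·84.5)²) = √(51.394676 + 13.949478) = 8.0836 km
Maximum: 7 at 10.9736 km.

7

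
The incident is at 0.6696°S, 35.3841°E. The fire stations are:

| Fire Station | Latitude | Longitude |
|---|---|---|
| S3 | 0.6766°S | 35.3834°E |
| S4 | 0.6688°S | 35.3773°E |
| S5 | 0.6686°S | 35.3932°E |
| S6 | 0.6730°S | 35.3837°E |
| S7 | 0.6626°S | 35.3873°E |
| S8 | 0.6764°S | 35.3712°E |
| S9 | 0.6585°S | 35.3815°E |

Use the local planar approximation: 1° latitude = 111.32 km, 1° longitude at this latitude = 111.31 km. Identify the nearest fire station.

Distances from 0.6696°S, 35.3841°E:
S3: 0.7831 km
S4: 0.7621 km
S5: 1.0190 km
S6: 0.3811 km
S7: 0.8568 km
S8: 1.6232 km
S9: 1.2691 km
Minimum: S6 at 0.3811 km.

S6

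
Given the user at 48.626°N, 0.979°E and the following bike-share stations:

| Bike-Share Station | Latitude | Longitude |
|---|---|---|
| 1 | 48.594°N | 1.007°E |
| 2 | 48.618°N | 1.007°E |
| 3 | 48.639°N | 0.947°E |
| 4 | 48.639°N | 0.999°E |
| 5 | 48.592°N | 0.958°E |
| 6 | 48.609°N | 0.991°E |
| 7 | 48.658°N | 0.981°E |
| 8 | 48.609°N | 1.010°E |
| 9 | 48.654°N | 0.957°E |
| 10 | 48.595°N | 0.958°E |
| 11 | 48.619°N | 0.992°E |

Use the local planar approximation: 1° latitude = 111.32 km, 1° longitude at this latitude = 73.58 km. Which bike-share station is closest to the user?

11

Distances from 48.626°N, 0.979°E:
1: √((-0.032·111.32)² + (0.028·73.58)²) = √(12.68955 + 4.24459) = 4.115 km
2: √((-0.008·111.32)² + (0.028·73.58)²) = √(0.79310 + 4.24459) = 2.244 km
3: √((0.013·111.32)² + (-0.032·73.58)²) = √(2.09427 + 5.54395) = 2.764 km
4: √((0.013·111.32)² + (0.020·73.58)²) = √(2.09427 + 2.16561) = 2.064 km
5: √((-0.034·111.32)² + (-0.021·73.58)²) = √(14.32532 + 2.38758) = 4.088 km
6: √((-0.017·111.32)² + (0.012·73.58)²) = √(3.58133 + 0.77962) = 2.088 km
7: √((0.032·111.32)² + (0.002·73.58)²) = √(12.68955 + 0.02166) = 3.565 km
8: √((-0.017·111.32)² + (0.031·73.58)²) = √(3.58133 + 5.20287) = 2.964 km
9: √((0.028·111.32)² + (-0.022·73.58)²) = √(9.71544 + 2.62038) = 3.512 km
10: √((-0.031·111.32)² + (-0.021·73.58)²) = √(11.90885 + 2.38758) = 3.781 km
11: √((-0.007·111.32)² + (0.013·73.58)²) = √(0.60721 + 0.91497) = 1.234 km
Minimum: 11 at 1.234 km.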